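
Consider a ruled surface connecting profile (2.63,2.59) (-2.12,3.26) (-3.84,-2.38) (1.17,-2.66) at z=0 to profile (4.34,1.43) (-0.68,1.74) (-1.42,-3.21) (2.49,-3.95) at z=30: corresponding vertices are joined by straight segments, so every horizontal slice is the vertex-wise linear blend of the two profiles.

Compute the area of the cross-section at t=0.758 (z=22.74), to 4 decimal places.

Area at t=0.758: 24.5906

Cross-section at t=0.758: each vertex is (1-t)·p0[i] + t·p1[i].
  v1: (1-0.758)·(2.63,2.59) + 0.758·(4.34,1.43) = (3.9262,1.7107)
  v2: (1-0.758)·(-2.12,3.26) + 0.758·(-0.68,1.74) = (-1.0285,2.1078)
  v3: (1-0.758)·(-3.84,-2.38) + 0.758·(-1.42,-3.21) = (-2.0056,-3.0091)
  v4: (1-0.758)·(1.17,-2.66) + 0.758·(2.49,-3.95) = (2.1706,-3.6378)
Shoelace sum Σ(x_i·y_{i+1} − x_{i+1}·y_i):
  i=1: 3.9262·2.1078 − -1.0285·1.7107 = +10.0352 (running +10.0352)
  i=2: -1.0285·-3.0091 − -2.0056·2.1078 = +7.3224 (running +17.3576)
  i=3: -2.0056·-3.6378 − 2.1706·-3.0091 = +13.8277 (running +31.1853)
  i=4: 2.1706·1.7107 − 3.9262·-3.6378 = +17.9960 (running +49.1812)
Area = |Σ|/2 = |49.1812|/2 = 24.5906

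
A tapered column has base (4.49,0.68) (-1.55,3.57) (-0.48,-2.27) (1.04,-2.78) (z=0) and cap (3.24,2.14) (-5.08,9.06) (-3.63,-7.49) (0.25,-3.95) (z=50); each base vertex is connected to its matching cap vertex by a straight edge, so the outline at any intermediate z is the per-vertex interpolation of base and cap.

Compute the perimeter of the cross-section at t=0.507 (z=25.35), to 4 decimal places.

Cross-section at t=0.507: each vertex is (1-t)·p0[i] + t·p1[i].
  v1: (1-0.507)·(4.49,0.68) + 0.507·(3.24,2.14) = (3.8563,1.4202)
  v2: (1-0.507)·(-1.55,3.57) + 0.507·(-5.08,9.06) = (-3.3397,6.3534)
  v3: (1-0.507)·(-0.48,-2.27) + 0.507·(-3.63,-7.49) = (-2.0770,-4.9165)
  v4: (1-0.507)·(1.04,-2.78) + 0.507·(0.25,-3.95) = (0.6395,-3.3732)
Perimeter = Σ |v_{i+1} − v_i|:
  edge 1→2: √(-7.1960² + 4.9332²) = 8.7246 (running 8.7246)
  edge 2→3: √(1.2627² + -11.2700²) = 11.3405 (running 20.0651)
  edge 3→4: √(2.7165² + 1.5434²) = 3.1243 (running 23.1894)
  edge 4→1: √(3.2168² + 4.7934²) = 5.7727 (running 28.9621)
Perimeter = 28.9621

Perimeter at t=0.507: 28.9621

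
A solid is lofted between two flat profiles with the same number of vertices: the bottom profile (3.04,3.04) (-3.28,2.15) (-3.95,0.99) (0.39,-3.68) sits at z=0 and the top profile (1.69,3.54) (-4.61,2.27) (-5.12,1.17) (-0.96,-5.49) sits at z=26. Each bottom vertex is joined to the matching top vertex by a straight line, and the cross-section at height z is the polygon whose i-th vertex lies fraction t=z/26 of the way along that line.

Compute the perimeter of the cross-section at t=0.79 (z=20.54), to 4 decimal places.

Perimeter at t=0.79: 24.1226

Cross-section at t=0.79: each vertex is (1-t)·p0[i] + t·p1[i].
  v1: (1-0.79)·(3.04,3.04) + 0.79·(1.69,3.54) = (1.9735,3.4350)
  v2: (1-0.79)·(-3.28,2.15) + 0.79·(-4.61,2.27) = (-4.3307,2.2448)
  v3: (1-0.79)·(-3.95,0.99) + 0.79·(-5.12,1.17) = (-4.8743,1.1322)
  v4: (1-0.79)·(0.39,-3.68) + 0.79·(-0.96,-5.49) = (-0.6765,-5.1099)
Perimeter = Σ |v_{i+1} − v_i|:
  edge 1→2: √(-6.3042² + -1.1902²) = 6.4156 (running 6.4156)
  edge 2→3: √(-0.5436² + -1.1126²) = 1.2383 (running 7.6539)
  edge 3→4: √(4.1978² + -6.2421²) = 7.5223 (running 15.1762)
  edge 4→1: √(2.6500² + 8.5449²) = 8.9464 (running 24.1226)
Perimeter = 24.1226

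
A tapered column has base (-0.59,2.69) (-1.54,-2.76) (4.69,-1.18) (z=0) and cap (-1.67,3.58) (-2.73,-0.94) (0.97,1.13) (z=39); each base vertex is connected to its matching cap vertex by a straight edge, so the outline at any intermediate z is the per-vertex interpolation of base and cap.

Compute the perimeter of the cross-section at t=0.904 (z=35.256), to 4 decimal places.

Cross-section at t=0.904: each vertex is (1-t)·p0[i] + t·p1[i].
  v1: (1-0.904)·(-0.59,2.69) + 0.904·(-1.67,3.58) = (-1.5663,3.4946)
  v2: (1-0.904)·(-1.54,-2.76) + 0.904·(-2.73,-0.94) = (-2.6158,-1.1147)
  v3: (1-0.904)·(4.69,-1.18) + 0.904·(0.97,1.13) = (1.3271,0.9082)
Perimeter = Σ |v_{i+1} − v_i|:
  edge 1→2: √(-1.0494² + -4.6093²) = 4.7272 (running 4.7272)
  edge 2→3: √(3.9429² + 2.0230²) = 4.4316 (running 9.1588)
  edge 3→1: √(-2.8934² + 2.5863²) = 3.8809 (running 13.0396)
Perimeter = 13.0396

Perimeter at t=0.904: 13.0396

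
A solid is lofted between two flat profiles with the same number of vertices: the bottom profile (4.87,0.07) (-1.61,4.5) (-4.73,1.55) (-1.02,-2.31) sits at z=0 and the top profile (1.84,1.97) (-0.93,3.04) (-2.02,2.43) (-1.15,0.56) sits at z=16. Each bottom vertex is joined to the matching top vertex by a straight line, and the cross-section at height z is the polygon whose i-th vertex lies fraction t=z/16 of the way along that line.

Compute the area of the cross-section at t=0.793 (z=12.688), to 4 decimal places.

Area at t=0.793: 8.5397

Cross-section at t=0.793: each vertex is (1-t)·p0[i] + t·p1[i].
  v1: (1-0.793)·(4.87,0.07) + 0.793·(1.84,1.97) = (2.4672,1.5767)
  v2: (1-0.793)·(-1.61,4.5) + 0.793·(-0.93,3.04) = (-1.0708,3.3422)
  v3: (1-0.793)·(-4.73,1.55) + 0.793·(-2.02,2.43) = (-2.5810,2.2478)
  v4: (1-0.793)·(-1.02,-2.31) + 0.793·(-1.15,0.56) = (-1.1231,-0.0341)
Shoelace sum Σ(x_i·y_{i+1} − x_{i+1}·y_i):
  i=1: 2.4672·3.3422 − -1.0708·1.5767 = +9.9342 (running +9.9342)
  i=2: -1.0708·2.2478 − -2.5810·3.3422 = +6.2193 (running +16.1535)
  i=3: -2.5810·-0.0341 − -1.1231·2.2478 = +2.6125 (running +18.7660)
  i=4: -1.1231·1.5767 − 2.4672·-0.0341 = -1.6867 (running +17.0793)
Area = |Σ|/2 = |17.0793|/2 = 8.5397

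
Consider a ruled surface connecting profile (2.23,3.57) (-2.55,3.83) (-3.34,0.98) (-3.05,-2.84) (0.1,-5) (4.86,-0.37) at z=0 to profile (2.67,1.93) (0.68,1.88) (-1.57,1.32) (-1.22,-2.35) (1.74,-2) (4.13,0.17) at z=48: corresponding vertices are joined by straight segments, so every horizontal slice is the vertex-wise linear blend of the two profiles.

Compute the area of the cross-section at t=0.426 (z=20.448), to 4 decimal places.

Cross-section at t=0.426: each vertex is (1-t)·p0[i] + t·p1[i].
  v1: (1-0.426)·(2.23,3.57) + 0.426·(2.67,1.93) = (2.4174,2.8714)
  v2: (1-0.426)·(-2.55,3.83) + 0.426·(0.68,1.88) = (-1.1740,2.9993)
  v3: (1-0.426)·(-3.34,0.98) + 0.426·(-1.57,1.32) = (-2.5860,1.1248)
  v4: (1-0.426)·(-3.05,-2.84) + 0.426·(-1.22,-2.35) = (-2.2704,-2.6313)
  v5: (1-0.426)·(0.1,-5) + 0.426·(1.74,-2) = (0.7986,-3.7220)
  v6: (1-0.426)·(4.86,-0.37) + 0.426·(4.13,0.17) = (4.5490,-0.1400)
Shoelace sum Σ(x_i·y_{i+1} − x_{i+1}·y_i):
  i=1: 2.4174·2.9993 − -1.1740·2.8714 = +10.6217 (running +10.6217)
  i=2: -1.1740·1.1248 − -2.5860·2.9993 = +6.4355 (running +17.0572)
  i=3: -2.5860·-2.6313 − -2.2704·1.1248 = +9.3582 (running +26.4155)
  i=4: -2.2704·-3.7220 − 0.7986·-2.6313 = +10.5519 (running +36.9674)
  i=5: 0.7986·-0.1400 − 4.5490·-3.7220 = +16.8197 (running +53.7871)
  i=6: 4.5490·2.8714 − 2.4174·-0.1400 = +13.4002 (running +67.1873)
Area = |Σ|/2 = |67.1873|/2 = 33.5936

Area at t=0.426: 33.5936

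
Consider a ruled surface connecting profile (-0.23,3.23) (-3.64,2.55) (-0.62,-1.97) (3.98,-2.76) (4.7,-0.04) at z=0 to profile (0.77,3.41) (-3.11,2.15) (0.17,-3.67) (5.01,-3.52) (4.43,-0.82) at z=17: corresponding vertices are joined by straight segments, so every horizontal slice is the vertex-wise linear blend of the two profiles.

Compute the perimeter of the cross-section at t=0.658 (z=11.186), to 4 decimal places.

Cross-section at t=0.658: each vertex is (1-t)·p0[i] + t·p1[i].
  v1: (1-0.658)·(-0.23,3.23) + 0.658·(0.77,3.41) = (0.4280,3.3484)
  v2: (1-0.658)·(-3.64,2.55) + 0.658·(-3.11,2.15) = (-3.2913,2.2868)
  v3: (1-0.658)·(-0.62,-1.97) + 0.658·(0.17,-3.67) = (-0.1002,-3.0886)
  v4: (1-0.658)·(3.98,-2.76) + 0.658·(5.01,-3.52) = (4.6577,-3.2601)
  v5: (1-0.658)·(4.7,-0.04) + 0.658·(4.43,-0.82) = (4.5223,-0.5532)
Perimeter = Σ |v_{i+1} − v_i|:
  edge 1→2: √(-3.7193² + -1.0616²) = 3.8678 (running 3.8678)
  edge 2→3: √(3.1911² + -5.3754²) = 6.2512 (running 10.1190)
  edge 3→4: √(4.7579² + -0.1715²) = 4.7610 (running 14.8801)
  edge 4→5: √(-0.1354² + 2.7068²) = 2.7102 (running 17.5903)
  edge 5→1: √(-4.0943² + 3.9017²) = 5.6557 (running 23.2460)
Perimeter = 23.2460

Perimeter at t=0.658: 23.2460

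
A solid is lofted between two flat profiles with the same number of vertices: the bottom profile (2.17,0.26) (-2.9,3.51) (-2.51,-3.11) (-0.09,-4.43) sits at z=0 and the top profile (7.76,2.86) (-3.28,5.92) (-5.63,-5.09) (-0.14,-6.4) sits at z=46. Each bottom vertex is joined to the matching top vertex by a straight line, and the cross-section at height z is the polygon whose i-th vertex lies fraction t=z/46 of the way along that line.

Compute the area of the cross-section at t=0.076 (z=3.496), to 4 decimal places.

Cross-section at t=0.076: each vertex is (1-t)·p0[i] + t·p1[i].
  v1: (1-0.076)·(2.17,0.26) + 0.076·(7.76,2.86) = (2.5948,0.4576)
  v2: (1-0.076)·(-2.9,3.51) + 0.076·(-3.28,5.92) = (-2.9289,3.6932)
  v3: (1-0.076)·(-2.51,-3.11) + 0.076·(-5.63,-5.09) = (-2.7471,-3.2605)
  v4: (1-0.076)·(-0.09,-4.43) + 0.076·(-0.14,-6.4) = (-0.0938,-4.5797)
Shoelace sum Σ(x_i·y_{i+1} − x_{i+1}·y_i):
  i=1: 2.5948·3.6932 − -2.9289·0.4576 = +10.9234 (running +10.9234)
  i=2: -2.9289·-3.2605 − -2.7471·3.6932 = +19.6951 (running +30.6185)
  i=3: -2.7471·-4.5797 − -0.0938·-3.2605 = +12.2752 (running +42.8937)
  i=4: -0.0938·0.4576 − 2.5948·-4.5797 = +11.8407 (running +54.7344)
Area = |Σ|/2 = |54.7344|/2 = 27.3672

Area at t=0.076: 27.3672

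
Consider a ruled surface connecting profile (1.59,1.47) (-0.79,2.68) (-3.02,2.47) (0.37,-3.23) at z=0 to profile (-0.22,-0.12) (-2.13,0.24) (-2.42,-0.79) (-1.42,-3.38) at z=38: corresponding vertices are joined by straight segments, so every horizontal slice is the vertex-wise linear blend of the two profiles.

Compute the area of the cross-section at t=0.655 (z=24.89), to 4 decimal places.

Cross-section at t=0.655: each vertex is (1-t)·p0[i] + t·p1[i].
  v1: (1-0.655)·(1.59,1.47) + 0.655·(-0.22,-0.12) = (0.4044,0.4285)
  v2: (1-0.655)·(-0.79,2.68) + 0.655·(-2.13,0.24) = (-1.6677,1.0818)
  v3: (1-0.655)·(-3.02,2.47) + 0.655·(-2.42,-0.79) = (-2.6270,0.3347)
  v4: (1-0.655)·(0.37,-3.23) + 0.655·(-1.42,-3.38) = (-0.8025,-3.3283)
Shoelace sum Σ(x_i·y_{i+1} − x_{i+1}·y_i):
  i=1: 0.4044·1.0818 − -1.6677·0.4285 = +1.1522 (running +1.1522)
  i=2: -1.6677·0.3347 − -2.6270·1.0818 = +2.2837 (running +3.4359)
  i=3: -2.6270·-3.3283 − -0.8025·0.3347 = +9.0119 (running +12.4478)
  i=4: -0.8025·0.4285 − 0.4044·-3.3283 = +1.0022 (running +13.4500)
Area = |Σ|/2 = |13.4500|/2 = 6.7250

Area at t=0.655: 6.7250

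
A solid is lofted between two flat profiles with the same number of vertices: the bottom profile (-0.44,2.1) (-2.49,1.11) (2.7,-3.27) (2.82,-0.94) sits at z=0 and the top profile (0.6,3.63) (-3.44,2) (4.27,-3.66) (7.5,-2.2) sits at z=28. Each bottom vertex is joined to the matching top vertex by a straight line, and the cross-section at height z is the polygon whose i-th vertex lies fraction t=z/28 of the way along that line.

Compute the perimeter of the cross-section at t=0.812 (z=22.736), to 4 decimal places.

Perimeter at t=0.812: 24.2811

Cross-section at t=0.812: each vertex is (1-t)·p0[i] + t·p1[i].
  v1: (1-0.812)·(-0.44,2.1) + 0.812·(0.6,3.63) = (0.4045,3.3424)
  v2: (1-0.812)·(-2.49,1.11) + 0.812·(-3.44,2) = (-3.2614,1.8327)
  v3: (1-0.812)·(2.7,-3.27) + 0.812·(4.27,-3.66) = (3.9748,-3.5867)
  v4: (1-0.812)·(2.82,-0.94) + 0.812·(7.5,-2.2) = (6.6202,-1.9631)
Perimeter = Σ |v_{i+1} − v_i|:
  edge 1→2: √(-3.6659² + -1.5097²) = 3.9646 (running 3.9646)
  edge 2→3: √(7.2362² + -5.4194²) = 9.0406 (running 13.0052)
  edge 3→4: √(2.6453² + 1.6236²) = 3.1038 (running 16.1090)
  edge 4→1: √(-6.2157² + 5.3055²) = 8.1721 (running 24.2811)
Perimeter = 24.2811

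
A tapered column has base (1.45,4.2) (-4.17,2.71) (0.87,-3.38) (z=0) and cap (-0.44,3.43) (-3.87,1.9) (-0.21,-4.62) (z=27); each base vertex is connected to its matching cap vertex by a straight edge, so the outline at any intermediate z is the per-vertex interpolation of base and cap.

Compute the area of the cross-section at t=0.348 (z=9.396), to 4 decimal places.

Cross-section at t=0.348: each vertex is (1-t)·p0[i] + t·p1[i].
  v1: (1-0.348)·(1.45,4.2) + 0.348·(-0.44,3.43) = (0.7923,3.9320)
  v2: (1-0.348)·(-4.17,2.71) + 0.348·(-3.87,1.9) = (-4.0656,2.4281)
  v3: (1-0.348)·(0.87,-3.38) + 0.348·(-0.21,-4.62) = (0.4942,-3.8115)
Shoelace sum Σ(x_i·y_{i+1} − x_{i+1}·y_i):
  i=1: 0.7923·2.4281 − -4.0656·3.9320 = +17.9099 (running +17.9099)
  i=2: -4.0656·-3.8115 − 0.4942·2.4281 = +14.2962 (running +32.2061)
  i=3: 0.4942·3.9320 − 0.7923·-3.8115 = +4.9628 (running +37.1689)
Area = |Σ|/2 = |37.1689|/2 = 18.5845

Area at t=0.348: 18.5845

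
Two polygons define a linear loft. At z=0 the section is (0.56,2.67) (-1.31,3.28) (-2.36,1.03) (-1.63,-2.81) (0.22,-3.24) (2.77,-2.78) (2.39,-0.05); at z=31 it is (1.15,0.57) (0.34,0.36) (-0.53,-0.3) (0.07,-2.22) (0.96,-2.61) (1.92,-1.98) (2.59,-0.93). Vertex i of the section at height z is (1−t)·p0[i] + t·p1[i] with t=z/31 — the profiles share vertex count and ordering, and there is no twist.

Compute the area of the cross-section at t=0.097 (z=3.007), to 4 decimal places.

Area at t=0.097: 21.4534

Cross-section at t=0.097: each vertex is (1-t)·p0[i] + t·p1[i].
  v1: (1-0.097)·(0.56,2.67) + 0.097·(1.15,0.57) = (0.6172,2.4663)
  v2: (1-0.097)·(-1.31,3.28) + 0.097·(0.34,0.36) = (-1.1500,2.9968)
  v3: (1-0.097)·(-2.36,1.03) + 0.097·(-0.53,-0.3) = (-2.1825,0.9010)
  v4: (1-0.097)·(-1.63,-2.81) + 0.097·(0.07,-2.22) = (-1.4651,-2.7528)
  v5: (1-0.097)·(0.22,-3.24) + 0.097·(0.96,-2.61) = (0.2918,-3.1789)
  v6: (1-0.097)·(2.77,-2.78) + 0.097·(1.92,-1.98) = (2.6876,-2.7024)
  v7: (1-0.097)·(2.39,-0.05) + 0.097·(2.59,-0.93) = (2.4094,-0.1354)
Shoelace sum Σ(x_i·y_{i+1} − x_{i+1}·y_i):
  i=1: 0.6172·2.9968 − -1.1500·2.4663 = +4.6858 (running +4.6858)
  i=2: -1.1500·0.9010 − -2.1825·2.9968 = +5.5043 (running +10.1901)
  i=3: -2.1825·-2.7528 − -1.4651·0.9010 = +7.3279 (running +17.5181)
  i=4: -1.4651·-3.1789 − 0.2918·-2.7528 = +5.4606 (running +22.9786)
  i=5: 0.2918·-2.7024 − 2.6876·-3.1789 = +7.7549 (running +30.7336)
  i=6: 2.6876·-0.1354 − 2.4094·-2.7024 = +6.1474 (running +36.8809)
  i=7: 2.4094·2.4663 − 0.6172·-0.1354 = +6.0259 (running +42.9068)
Area = |Σ|/2 = |42.9068|/2 = 21.4534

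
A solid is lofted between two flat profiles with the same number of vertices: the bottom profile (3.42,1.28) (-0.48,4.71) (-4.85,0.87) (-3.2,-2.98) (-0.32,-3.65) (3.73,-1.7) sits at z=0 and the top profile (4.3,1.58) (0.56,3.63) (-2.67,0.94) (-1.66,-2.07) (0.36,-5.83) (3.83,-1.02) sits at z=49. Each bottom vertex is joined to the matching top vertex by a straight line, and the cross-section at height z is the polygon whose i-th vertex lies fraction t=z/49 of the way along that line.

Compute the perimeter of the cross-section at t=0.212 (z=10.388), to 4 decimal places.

Cross-section at t=0.212: each vertex is (1-t)·p0[i] + t·p1[i].
  v1: (1-0.212)·(3.42,1.28) + 0.212·(4.3,1.58) = (3.6066,1.3436)
  v2: (1-0.212)·(-0.48,4.71) + 0.212·(0.56,3.63) = (-0.2595,4.4810)
  v3: (1-0.212)·(-4.85,0.87) + 0.212·(-2.67,0.94) = (-4.3878,0.8848)
  v4: (1-0.212)·(-3.2,-2.98) + 0.212·(-1.66,-2.07) = (-2.8735,-2.7871)
  v5: (1-0.212)·(-0.32,-3.65) + 0.212·(0.36,-5.83) = (-0.1758,-4.1122)
  v6: (1-0.212)·(3.73,-1.7) + 0.212·(3.83,-1.02) = (3.7512,-1.5558)
Perimeter = Σ |v_{i+1} − v_i|:
  edge 1→2: √(-3.8661² + 3.1374²) = 4.9790 (running 4.9790)
  edge 2→3: √(-4.1283² + -3.5962²) = 5.4750 (running 10.4540)
  edge 3→4: √(1.5143² + -3.6719²) = 3.9719 (running 14.4259)
  edge 4→5: √(2.6977² + -1.3251²) = 3.0055 (running 17.4314)
  edge 5→6: √(3.9270² + 2.5563²) = 4.6858 (running 22.1172)
  edge 6→1: √(-0.1446² + 2.8994²) = 2.9030 (running 25.0203)
Perimeter = 25.0203

Perimeter at t=0.212: 25.0203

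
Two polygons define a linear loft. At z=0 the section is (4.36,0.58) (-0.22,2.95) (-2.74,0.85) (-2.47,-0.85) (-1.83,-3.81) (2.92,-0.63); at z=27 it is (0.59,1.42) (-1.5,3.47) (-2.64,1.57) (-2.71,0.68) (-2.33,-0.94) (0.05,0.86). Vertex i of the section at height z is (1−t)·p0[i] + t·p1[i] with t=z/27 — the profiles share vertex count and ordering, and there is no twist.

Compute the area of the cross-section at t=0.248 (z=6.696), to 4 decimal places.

Cross-section at t=0.248: each vertex is (1-t)·p0[i] + t·p1[i].
  v1: (1-0.248)·(4.36,0.58) + 0.248·(0.59,1.42) = (3.4250,0.7883)
  v2: (1-0.248)·(-0.22,2.95) + 0.248·(-1.5,3.47) = (-0.5374,3.0790)
  v3: (1-0.248)·(-2.74,0.85) + 0.248·(-2.64,1.57) = (-2.7152,1.0286)
  v4: (1-0.248)·(-2.47,-0.85) + 0.248·(-2.71,0.68) = (-2.5295,-0.4706)
  v5: (1-0.248)·(-1.83,-3.81) + 0.248·(-2.33,-0.94) = (-1.9540,-3.0982)
  v6: (1-0.248)·(2.92,-0.63) + 0.248·(0.05,0.86) = (2.2082,-0.2605)
Shoelace sum Σ(x_i·y_{i+1} − x_{i+1}·y_i):
  i=1: 3.4250·3.0790 − -0.5374·0.7883 = +10.9692 (running +10.9692)
  i=2: -0.5374·1.0286 − -2.7152·3.0790 = +7.8072 (running +18.7764)
  i=3: -2.7152·-0.4706 − -2.5295·1.0286 = +3.8794 (running +22.6559)
  i=4: -2.5295·-3.0982 − -1.9540·-0.4706 = +6.9176 (running +29.5735)
  i=5: -1.9540·-0.2605 − 2.2082·-3.0982 = +7.3506 (running +36.9241)
  i=6: 2.2082·0.7883 − 3.4250·-0.2605 = +2.6330 (running +39.5570)
Area = |Σ|/2 = |39.5570|/2 = 19.7785

Area at t=0.248: 19.7785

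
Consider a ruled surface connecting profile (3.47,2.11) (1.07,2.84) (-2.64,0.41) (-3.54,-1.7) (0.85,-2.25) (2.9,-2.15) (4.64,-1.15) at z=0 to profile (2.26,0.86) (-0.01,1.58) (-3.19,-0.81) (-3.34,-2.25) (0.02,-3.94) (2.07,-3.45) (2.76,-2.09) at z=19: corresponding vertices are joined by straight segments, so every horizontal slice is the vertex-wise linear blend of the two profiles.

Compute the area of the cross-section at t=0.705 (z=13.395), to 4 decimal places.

Area at t=0.705: 24.7397

Cross-section at t=0.705: each vertex is (1-t)·p0[i] + t·p1[i].
  v1: (1-0.705)·(3.47,2.11) + 0.705·(2.26,0.86) = (2.6170,1.2288)
  v2: (1-0.705)·(1.07,2.84) + 0.705·(-0.01,1.58) = (0.3086,1.9517)
  v3: (1-0.705)·(-2.64,0.41) + 0.705·(-3.19,-0.81) = (-3.0278,-0.4501)
  v4: (1-0.705)·(-3.54,-1.7) + 0.705·(-3.34,-2.25) = (-3.3990,-2.0877)
  v5: (1-0.705)·(0.85,-2.25) + 0.705·(0.02,-3.94) = (0.2649,-3.4414)
  v6: (1-0.705)·(2.9,-2.15) + 0.705·(2.07,-3.45) = (2.3148,-3.0665)
  v7: (1-0.705)·(4.64,-1.15) + 0.705·(2.76,-2.09) = (3.3146,-1.8127)
Shoelace sum Σ(x_i·y_{i+1} − x_{i+1}·y_i):
  i=1: 2.6170·1.9517 − 0.3086·1.2288 = +4.7283 (running +4.7283)
  i=2: 0.3086·-0.4501 − -3.0278·1.9517 = +5.7704 (running +10.4987)
  i=3: -3.0278·-2.0877 − -3.3990·-0.4501 = +4.7913 (running +15.2900)
  i=4: -3.3990·-3.4414 − 0.2649·-2.0877 = +12.2504 (running +27.5404)
  i=5: 0.2649·-3.0665 − 2.3148·-3.4414 = +7.1543 (running +34.6947)
  i=6: 2.3148·-1.8127 − 3.3146·-3.0665 = +5.9681 (running +40.6628)
  i=7: 3.3146·1.2288 − 2.6170·-1.8127 = +8.8166 (running +49.4793)
Area = |Σ|/2 = |49.4793|/2 = 24.7397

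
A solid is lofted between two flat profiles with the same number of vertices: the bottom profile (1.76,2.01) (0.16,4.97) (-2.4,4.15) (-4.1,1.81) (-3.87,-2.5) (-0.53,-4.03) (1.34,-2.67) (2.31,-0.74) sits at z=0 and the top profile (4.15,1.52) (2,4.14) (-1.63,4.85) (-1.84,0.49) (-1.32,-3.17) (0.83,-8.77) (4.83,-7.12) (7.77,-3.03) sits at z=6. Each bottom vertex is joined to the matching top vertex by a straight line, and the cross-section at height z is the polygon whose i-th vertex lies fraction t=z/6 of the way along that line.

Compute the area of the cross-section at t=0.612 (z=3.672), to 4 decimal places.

Area at t=0.612: 63.1756

Cross-section at t=0.612: each vertex is (1-t)·p0[i] + t·p1[i].
  v1: (1-0.612)·(1.76,2.01) + 0.612·(4.15,1.52) = (3.2227,1.7101)
  v2: (1-0.612)·(0.16,4.97) + 0.612·(2,4.14) = (1.2861,4.4620)
  v3: (1-0.612)·(-2.4,4.15) + 0.612·(-1.63,4.85) = (-1.9288,4.5784)
  v4: (1-0.612)·(-4.1,1.81) + 0.612·(-1.84,0.49) = (-2.7169,1.0022)
  v5: (1-0.612)·(-3.87,-2.5) + 0.612·(-1.32,-3.17) = (-2.3094,-2.9100)
  v6: (1-0.612)·(-0.53,-4.03) + 0.612·(0.83,-8.77) = (0.3023,-6.9309)
  v7: (1-0.612)·(1.34,-2.67) + 0.612·(4.83,-7.12) = (3.4759,-5.3934)
  v8: (1-0.612)·(2.31,-0.74) + 0.612·(7.77,-3.03) = (5.6515,-2.1415)
Shoelace sum Σ(x_i·y_{i+1} − x_{i+1}·y_i):
  i=1: 3.2227·4.4620 − 1.2861·1.7101 = +12.1804 (running +12.1804)
  i=2: 1.2861·4.5784 − -1.9288·4.4620 = +14.4944 (running +26.6748)
  i=3: -1.9288·1.0022 − -2.7169·4.5784 = +10.5060 (running +37.1808)
  i=4: -2.7169·-2.9100 − -2.3094·1.0022 = +10.2206 (running +47.4014)
  i=5: -2.3094·-6.9309 − 0.3023·-2.9100 = +16.8859 (running +64.2874)
  i=6: 0.3023·-5.3934 − 3.4759·-6.9309 = +22.4604 (running +86.7477)
  i=7: 3.4759·-2.1415 − 5.6515·-5.3934 = +23.0374 (running +109.7851)
  i=8: 5.6515·1.7101 − 3.2227·-2.1415 = +16.5661 (running +126.3512)
Area = |Σ|/2 = |126.3512|/2 = 63.1756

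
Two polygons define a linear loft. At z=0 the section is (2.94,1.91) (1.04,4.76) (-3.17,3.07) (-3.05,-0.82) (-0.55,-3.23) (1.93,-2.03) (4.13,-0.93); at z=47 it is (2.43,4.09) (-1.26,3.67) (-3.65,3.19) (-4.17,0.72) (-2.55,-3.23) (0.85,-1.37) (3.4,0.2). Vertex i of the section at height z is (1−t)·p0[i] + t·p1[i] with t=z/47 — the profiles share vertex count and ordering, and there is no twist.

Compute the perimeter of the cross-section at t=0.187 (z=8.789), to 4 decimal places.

Perimeter at t=0.187: 23.2615

Cross-section at t=0.187: each vertex is (1-t)·p0[i] + t·p1[i].
  v1: (1-0.187)·(2.94,1.91) + 0.187·(2.43,4.09) = (2.8446,2.3177)
  v2: (1-0.187)·(1.04,4.76) + 0.187·(-1.26,3.67) = (0.6099,4.5562)
  v3: (1-0.187)·(-3.17,3.07) + 0.187·(-3.65,3.19) = (-3.2598,3.0924)
  v4: (1-0.187)·(-3.05,-0.82) + 0.187·(-4.17,0.72) = (-3.2594,-0.5320)
  v5: (1-0.187)·(-0.55,-3.23) + 0.187·(-2.55,-3.23) = (-0.9240,-3.2300)
  v6: (1-0.187)·(1.93,-2.03) + 0.187·(0.85,-1.37) = (1.7280,-1.9066)
  v7: (1-0.187)·(4.13,-0.93) + 0.187·(3.4,0.2) = (3.9935,-0.7187)
Perimeter = Σ |v_{i+1} − v_i|:
  edge 1→2: √(-2.2347² + 2.2385²) = 3.1631 (running 3.1631)
  edge 2→3: √(-3.8697² + -1.4637²) = 4.1372 (running 7.3003)
  edge 3→4: √(0.0003² + -3.6245²) = 3.6245 (running 10.9248)
  edge 4→5: √(2.3354² + -2.6980²) = 3.5684 (running 14.4931)
  edge 5→6: √(2.6520² + 1.3234²) = 2.9639 (running 17.4571)
  edge 6→7: √(2.2655² + 1.1879²) = 2.5580 (running 20.0151)
  edge 7→1: √(-1.1489² + 3.0364²) = 3.2464 (running 23.2615)
Perimeter = 23.2615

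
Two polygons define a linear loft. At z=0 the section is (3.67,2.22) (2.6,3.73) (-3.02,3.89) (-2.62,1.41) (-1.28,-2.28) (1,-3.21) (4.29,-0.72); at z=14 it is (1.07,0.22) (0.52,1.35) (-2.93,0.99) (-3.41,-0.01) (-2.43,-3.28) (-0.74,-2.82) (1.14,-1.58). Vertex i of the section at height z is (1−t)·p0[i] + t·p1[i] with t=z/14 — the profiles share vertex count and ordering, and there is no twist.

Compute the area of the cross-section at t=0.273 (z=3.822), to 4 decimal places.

Cross-section at t=0.273: each vertex is (1-t)·p0[i] + t·p1[i].
  v1: (1-0.273)·(3.67,2.22) + 0.273·(1.07,0.22) = (2.9602,1.6740)
  v2: (1-0.273)·(2.6,3.73) + 0.273·(0.52,1.35) = (2.0322,3.0803)
  v3: (1-0.273)·(-3.02,3.89) + 0.273·(-2.93,0.99) = (-2.9954,3.0983)
  v4: (1-0.273)·(-2.62,1.41) + 0.273·(-3.41,-0.01) = (-2.8357,1.0223)
  v5: (1-0.273)·(-1.28,-2.28) + 0.273·(-2.43,-3.28) = (-1.5939,-2.5530)
  v6: (1-0.273)·(1,-3.21) + 0.273·(-0.74,-2.82) = (0.5250,-3.1035)
  v7: (1-0.273)·(4.29,-0.72) + 0.273·(1.14,-1.58) = (3.4301,-0.9548)
Shoelace sum Σ(x_i·y_{i+1} − x_{i+1}·y_i):
  i=1: 2.9602·3.0803 − 2.0322·1.6740 = +5.7163 (running +5.7163)
  i=2: 2.0322·3.0983 − -2.9954·3.0803 = +15.5229 (running +21.2393)
  i=3: -2.9954·1.0223 − -2.8357·3.0983 = +5.7234 (running +26.9627)
  i=4: -2.8357·-2.5530 − -1.5939·1.0223 = +8.8690 (running +35.8317)
  i=5: -1.5939·-3.1035 − 0.5250·-2.5530 = +6.2871 (running +42.1189)
  i=6: 0.5250·-0.9548 − 3.4301·-3.1035 = +10.1440 (running +52.2629)
  i=7: 3.4301·1.6740 − 2.9602·-0.9548 = +8.5682 (running +60.8311)
Area = |Σ|/2 = |60.8311|/2 = 30.4156

Area at t=0.273: 30.4156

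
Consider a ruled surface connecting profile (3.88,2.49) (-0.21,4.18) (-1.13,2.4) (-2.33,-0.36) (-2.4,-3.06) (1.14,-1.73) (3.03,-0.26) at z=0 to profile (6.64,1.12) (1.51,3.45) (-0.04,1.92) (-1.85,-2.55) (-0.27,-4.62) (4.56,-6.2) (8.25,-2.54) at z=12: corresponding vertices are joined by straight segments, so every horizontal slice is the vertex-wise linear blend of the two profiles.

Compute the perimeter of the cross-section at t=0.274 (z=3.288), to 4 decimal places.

Cross-section at t=0.274: each vertex is (1-t)·p0[i] + t·p1[i].
  v1: (1-0.274)·(3.88,2.49) + 0.274·(6.64,1.12) = (4.6362,2.1146)
  v2: (1-0.274)·(-0.21,4.18) + 0.274·(1.51,3.45) = (0.2613,3.9800)
  v3: (1-0.274)·(-1.13,2.4) + 0.274·(-0.04,1.92) = (-0.8313,2.2685)
  v4: (1-0.274)·(-2.33,-0.36) + 0.274·(-1.85,-2.55) = (-2.1985,-0.9601)
  v5: (1-0.274)·(-2.4,-3.06) + 0.274·(-0.27,-4.62) = (-1.8164,-3.4874)
  v6: (1-0.274)·(1.14,-1.73) + 0.274·(4.56,-6.2) = (2.0771,-2.9548)
  v7: (1-0.274)·(3.03,-0.26) + 0.274·(8.25,-2.54) = (4.4603,-0.8847)
Perimeter = Σ |v_{i+1} − v_i|:
  edge 1→2: √(-4.3750² + 1.8654²) = 4.7560 (running 4.7560)
  edge 2→3: √(-1.0926² + -1.7115²) = 2.0305 (running 6.7866)
  edge 3→4: √(-1.3671² + -3.2285²) = 3.5061 (running 10.2926)
  edge 4→5: √(0.3821² + -2.5274²) = 2.5561 (running 12.8487)
  edge 5→6: √(3.8935² + 0.5327²) = 3.9297 (running 16.7785)
  edge 6→7: √(2.3832² + 2.0701²) = 3.1567 (running 19.9352)
  edge 7→1: √(0.1760² + 2.9993²) = 3.0045 (running 22.9397)
Perimeter = 22.9397

Perimeter at t=0.274: 22.9397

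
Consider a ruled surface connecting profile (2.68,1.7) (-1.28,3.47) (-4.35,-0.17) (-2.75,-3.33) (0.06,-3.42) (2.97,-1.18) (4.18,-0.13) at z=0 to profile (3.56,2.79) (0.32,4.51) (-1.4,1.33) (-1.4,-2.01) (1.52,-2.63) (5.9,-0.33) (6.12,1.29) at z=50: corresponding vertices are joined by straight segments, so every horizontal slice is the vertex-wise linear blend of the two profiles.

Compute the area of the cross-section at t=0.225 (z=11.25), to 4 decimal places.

Cross-section at t=0.225: each vertex is (1-t)·p0[i] + t·p1[i].
  v1: (1-0.225)·(2.68,1.7) + 0.225·(3.56,2.79) = (2.8780,1.9452)
  v2: (1-0.225)·(-1.28,3.47) + 0.225·(0.32,4.51) = (-0.9200,3.7040)
  v3: (1-0.225)·(-4.35,-0.17) + 0.225·(-1.4,1.33) = (-3.6862,0.1675)
  v4: (1-0.225)·(-2.75,-3.33) + 0.225·(-1.4,-2.01) = (-2.4463,-3.0330)
  v5: (1-0.225)·(0.06,-3.42) + 0.225·(1.52,-2.63) = (0.3885,-3.2423)
  v6: (1-0.225)·(2.97,-1.18) + 0.225·(5.9,-0.33) = (3.6293,-0.9888)
  v7: (1-0.225)·(4.18,-0.13) + 0.225·(6.12,1.29) = (4.6165,0.1895)
Shoelace sum Σ(x_i·y_{i+1} − x_{i+1}·y_i):
  i=1: 2.8780·3.7040 − -0.9200·1.9452 = +12.4497 (running +12.4497)
  i=2: -0.9200·0.1675 − -3.6862·3.7040 = +13.4998 (running +25.9495)
  i=3: -3.6862·-3.0330 − -2.4463·0.1675 = +11.5901 (running +37.5397)
  i=4: -2.4463·-3.2423 − 0.3885·-3.0330 = +9.1097 (running +46.6493)
  i=5: 0.3885·-0.9888 − 3.6293·-3.2423 = +11.3828 (running +58.0321)
  i=6: 3.6293·0.1895 − 4.6165·-0.9888 = +5.2523 (running +63.2844)
  i=7: 4.6165·1.9452 − 2.8780·0.1895 = +8.4349 (running +71.7193)
Area = |Σ|/2 = |71.7193|/2 = 35.8597

Area at t=0.225: 35.8597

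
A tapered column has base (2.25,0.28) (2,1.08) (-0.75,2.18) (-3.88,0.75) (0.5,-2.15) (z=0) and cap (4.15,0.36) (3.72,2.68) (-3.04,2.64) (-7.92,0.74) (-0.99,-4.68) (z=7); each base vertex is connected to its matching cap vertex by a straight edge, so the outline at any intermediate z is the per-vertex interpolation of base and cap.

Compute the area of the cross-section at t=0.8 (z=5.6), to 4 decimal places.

Cross-section at t=0.8: each vertex is (1-t)·p0[i] + t·p1[i].
  v1: (1-0.8)·(2.25,0.28) + 0.8·(4.15,0.36) = (3.7700,0.3440)
  v2: (1-0.8)·(2,1.08) + 0.8·(3.72,2.68) = (3.3760,2.3600)
  v3: (1-0.8)·(-0.75,2.18) + 0.8·(-3.04,2.64) = (-2.5820,2.5480)
  v4: (1-0.8)·(-3.88,0.75) + 0.8·(-7.92,0.74) = (-7.1120,0.7420)
  v5: (1-0.8)·(0.5,-2.15) + 0.8·(-0.99,-4.68) = (-0.6920,-4.1740)
Shoelace sum Σ(x_i·y_{i+1} − x_{i+1}·y_i):
  i=1: 3.7700·2.3600 − 3.3760·0.3440 = +7.7359 (running +7.7359)
  i=2: 3.3760·2.5480 − -2.5820·2.3600 = +14.6956 (running +22.4314)
  i=3: -2.5820·0.7420 − -7.1120·2.5480 = +16.2055 (running +38.6370)
  i=4: -7.1120·-4.1740 − -0.6920·0.7420 = +30.1990 (running +68.8359)
  i=5: -0.6920·0.3440 − 3.7700·-4.1740 = +15.4979 (running +84.3338)
Area = |Σ|/2 = |84.3338|/2 = 42.1669

Area at t=0.8: 42.1669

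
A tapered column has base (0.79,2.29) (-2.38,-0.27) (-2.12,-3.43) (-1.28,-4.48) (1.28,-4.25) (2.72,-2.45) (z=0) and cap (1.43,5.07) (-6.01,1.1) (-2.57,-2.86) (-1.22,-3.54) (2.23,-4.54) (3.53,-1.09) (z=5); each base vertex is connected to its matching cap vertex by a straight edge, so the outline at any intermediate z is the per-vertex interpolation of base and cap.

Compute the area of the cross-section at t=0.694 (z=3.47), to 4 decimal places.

Cross-section at t=0.694: each vertex is (1-t)·p0[i] + t·p1[i].
  v1: (1-0.694)·(0.79,2.29) + 0.694·(1.43,5.07) = (1.2342,4.2193)
  v2: (1-0.694)·(-2.38,-0.27) + 0.694·(-6.01,1.1) = (-4.8992,0.6808)
  v3: (1-0.694)·(-2.12,-3.43) + 0.694·(-2.57,-2.86) = (-2.4323,-3.0344)
  v4: (1-0.694)·(-1.28,-4.48) + 0.694·(-1.22,-3.54) = (-1.2384,-3.8276)
  v5: (1-0.694)·(1.28,-4.25) + 0.694·(2.23,-4.54) = (1.9393,-4.4513)
  v6: (1-0.694)·(2.72,-2.45) + 0.694·(3.53,-1.09) = (3.2821,-1.5062)
Shoelace sum Σ(x_i·y_{i+1} − x_{i+1}·y_i):
  i=1: 1.2342·0.6808 − -4.8992·4.2193 = +21.5116 (running +21.5116)
  i=2: -4.8992·-3.0344 − -2.4323·0.6808 = +16.5222 (running +38.0337)
  i=3: -2.4323·-3.8276 − -1.2384·-3.0344 = +5.5523 (running +43.5860)
  i=4: -1.2384·-4.4513 − 1.9393·-3.8276 = +12.9352 (running +56.5212)
  i=5: 1.9393·-1.5062 − 3.2821·-4.4513 = +11.6888 (running +68.2100)
  i=6: 3.2821·4.2193 − 1.2342·-1.5062 = +15.7072 (running +83.9172)
Area = |Σ|/2 = |83.9172|/2 = 41.9586

Area at t=0.694: 41.9586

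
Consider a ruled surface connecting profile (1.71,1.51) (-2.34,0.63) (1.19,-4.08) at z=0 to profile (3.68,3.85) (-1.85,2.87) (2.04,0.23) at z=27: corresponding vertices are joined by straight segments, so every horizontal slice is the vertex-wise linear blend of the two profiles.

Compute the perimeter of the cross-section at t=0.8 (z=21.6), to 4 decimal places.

Cross-section at t=0.8: each vertex is (1-t)·p0[i] + t·p1[i].
  v1: (1-0.8)·(1.71,1.51) + 0.8·(3.68,3.85) = (3.2860,3.3820)
  v2: (1-0.8)·(-2.34,0.63) + 0.8·(-1.85,2.87) = (-1.9480,2.4220)
  v3: (1-0.8)·(1.19,-4.08) + 0.8·(2.04,0.23) = (1.8700,-0.6320)
Perimeter = Σ |v_{i+1} − v_i|:
  edge 1→2: √(-5.2340² + -0.9600²) = 5.3213 (running 5.3213)
  edge 2→3: √(3.8180² + -3.0540²) = 4.8892 (running 10.2105)
  edge 3→1: √(1.4160² + 4.0140²) = 4.2564 (running 14.4669)
Perimeter = 14.4669

Perimeter at t=0.8: 14.4669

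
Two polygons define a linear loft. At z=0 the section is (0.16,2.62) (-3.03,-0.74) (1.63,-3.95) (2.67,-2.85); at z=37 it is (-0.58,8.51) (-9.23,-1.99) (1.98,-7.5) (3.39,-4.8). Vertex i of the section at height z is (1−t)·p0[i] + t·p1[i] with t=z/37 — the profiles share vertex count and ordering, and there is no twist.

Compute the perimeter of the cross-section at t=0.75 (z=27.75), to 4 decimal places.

Perimeter at t=0.75: 36.6879

Cross-section at t=0.75: each vertex is (1-t)·p0[i] + t·p1[i].
  v1: (1-0.75)·(0.16,2.62) + 0.75·(-0.58,8.51) = (-0.3950,7.0375)
  v2: (1-0.75)·(-3.03,-0.74) + 0.75·(-9.23,-1.99) = (-7.6800,-1.6775)
  v3: (1-0.75)·(1.63,-3.95) + 0.75·(1.98,-7.5) = (1.8925,-6.6125)
  v4: (1-0.75)·(2.67,-2.85) + 0.75·(3.39,-4.8) = (3.2100,-4.3125)
Perimeter = Σ |v_{i+1} − v_i|:
  edge 1→2: √(-7.2850² + -8.7150²) = 11.3588 (running 11.3588)
  edge 2→3: √(9.5725² + -4.9350²) = 10.7697 (running 22.1285)
  edge 3→4: √(1.3175² + 2.3000²) = 2.6506 (running 24.7792)
  edge 4→1: √(-3.6050² + 11.3500²) = 11.9088 (running 36.6879)
Perimeter = 36.6879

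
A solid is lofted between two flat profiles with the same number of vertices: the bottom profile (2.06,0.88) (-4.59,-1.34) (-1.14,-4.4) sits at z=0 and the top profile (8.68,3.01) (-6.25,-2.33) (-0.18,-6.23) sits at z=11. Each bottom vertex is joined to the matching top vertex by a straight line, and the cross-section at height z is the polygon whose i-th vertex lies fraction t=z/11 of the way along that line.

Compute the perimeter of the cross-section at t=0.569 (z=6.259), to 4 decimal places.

Cross-section at t=0.569: each vertex is (1-t)·p0[i] + t·p1[i].
  v1: (1-0.569)·(2.06,0.88) + 0.569·(8.68,3.01) = (5.8268,2.0920)
  v2: (1-0.569)·(-4.59,-1.34) + 0.569·(-6.25,-2.33) = (-5.5345,-1.9033)
  v3: (1-0.569)·(-1.14,-4.4) + 0.569·(-0.18,-6.23) = (-0.5938,-5.4413)
Perimeter = Σ |v_{i+1} − v_i|:
  edge 1→2: √(-11.3613² + -3.9953²) = 12.0433 (running 12.0433)
  edge 2→3: √(4.9408² + -3.5380²) = 6.0769 (running 18.1202)
  edge 3→1: √(6.4205² + 7.5332²) = 9.8981 (running 28.0183)
Perimeter = 28.0183

Perimeter at t=0.569: 28.0183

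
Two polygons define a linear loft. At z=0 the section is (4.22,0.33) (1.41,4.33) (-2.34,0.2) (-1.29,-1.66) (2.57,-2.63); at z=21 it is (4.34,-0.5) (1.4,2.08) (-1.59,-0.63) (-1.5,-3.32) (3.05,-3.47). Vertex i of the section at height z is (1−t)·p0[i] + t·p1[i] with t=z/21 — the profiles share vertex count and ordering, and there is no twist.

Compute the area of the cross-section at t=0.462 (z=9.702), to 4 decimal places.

Area at t=0.462: 24.3724

Cross-section at t=0.462: each vertex is (1-t)·p0[i] + t·p1[i].
  v1: (1-0.462)·(4.22,0.33) + 0.462·(4.34,-0.5) = (4.2754,-0.0535)
  v2: (1-0.462)·(1.41,4.33) + 0.462·(1.4,2.08) = (1.4054,3.2905)
  v3: (1-0.462)·(-2.34,0.2) + 0.462·(-1.59,-0.63) = (-1.9935,-0.1835)
  v4: (1-0.462)·(-1.29,-1.66) + 0.462·(-1.5,-3.32) = (-1.3870,-2.4269)
  v5: (1-0.462)·(2.57,-2.63) + 0.462·(3.05,-3.47) = (2.7918,-3.0181)
Shoelace sum Σ(x_i·y_{i+1} − x_{i+1}·y_i):
  i=1: 4.2754·3.2905 − 1.4054·-0.0535 = +14.1435 (running +14.1435)
  i=2: 1.4054·-0.1835 − -1.9935·3.2905 = +6.3018 (running +20.4452)
  i=3: -1.9935·-2.4269 − -1.3870·-0.1835 = +4.5836 (running +25.0289)
  i=4: -1.3870·-3.0181 − 2.7918·-2.4269 = +10.9615 (running +35.9904)
  i=5: 2.7918·-0.0535 − 4.2754·-3.0181 = +12.7544 (running +48.7447)
Area = |Σ|/2 = |48.7447|/2 = 24.3724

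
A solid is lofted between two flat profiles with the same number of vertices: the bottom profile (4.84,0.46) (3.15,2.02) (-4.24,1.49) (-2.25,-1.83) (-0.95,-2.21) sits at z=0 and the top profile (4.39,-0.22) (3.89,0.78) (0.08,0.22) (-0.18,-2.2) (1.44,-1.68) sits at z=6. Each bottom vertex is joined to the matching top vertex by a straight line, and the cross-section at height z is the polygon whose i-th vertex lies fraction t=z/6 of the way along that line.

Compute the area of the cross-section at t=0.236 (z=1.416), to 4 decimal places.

Cross-section at t=0.236: each vertex is (1-t)·p0[i] + t·p1[i].
  v1: (1-0.236)·(4.84,0.46) + 0.236·(4.39,-0.22) = (4.7338,0.2995)
  v2: (1-0.236)·(3.15,2.02) + 0.236·(3.89,0.78) = (3.3246,1.7274)
  v3: (1-0.236)·(-4.24,1.49) + 0.236·(0.08,0.22) = (-3.2205,1.1903)
  v4: (1-0.236)·(-2.25,-1.83) + 0.236·(-0.18,-2.2) = (-1.7615,-1.9173)
  v5: (1-0.236)·(-0.95,-2.21) + 0.236·(1.44,-1.68) = (-0.3860,-2.0849)
Shoelace sum Σ(x_i·y_{i+1} − x_{i+1}·y_i):
  i=1: 4.7338·1.7274 − 3.3246·0.2995 = +7.1812 (running +7.1812)
  i=2: 3.3246·1.1903 − -3.2205·1.7274 = +9.5202 (running +16.7014)
  i=3: -3.2205·-1.9173 − -1.7615·1.1903 = +8.2713 (running +24.9727)
  i=4: -1.7615·-2.0849 − -0.3860·-1.9173 = +2.9325 (running +27.9052)
  i=5: -0.3860·0.2995 − 4.7338·-2.0849 = +9.7540 (running +37.6592)
Area = |Σ|/2 = |37.6592|/2 = 18.8296

Area at t=0.236: 18.8296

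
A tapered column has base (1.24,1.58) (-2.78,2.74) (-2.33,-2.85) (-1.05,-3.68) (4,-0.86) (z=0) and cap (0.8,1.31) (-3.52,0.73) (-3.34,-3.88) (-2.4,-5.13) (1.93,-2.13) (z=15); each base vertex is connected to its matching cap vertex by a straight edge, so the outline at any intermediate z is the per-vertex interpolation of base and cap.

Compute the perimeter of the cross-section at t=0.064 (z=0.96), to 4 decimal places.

Perimeter at t=0.064: 20.6391

Cross-section at t=0.064: each vertex is (1-t)·p0[i] + t·p1[i].
  v1: (1-0.064)·(1.24,1.58) + 0.064·(0.8,1.31) = (1.2118,1.5627)
  v2: (1-0.064)·(-2.78,2.74) + 0.064·(-3.52,0.73) = (-2.8274,2.6114)
  v3: (1-0.064)·(-2.33,-2.85) + 0.064·(-3.34,-3.88) = (-2.3946,-2.9159)
  v4: (1-0.064)·(-1.05,-3.68) + 0.064·(-2.4,-5.13) = (-1.1364,-3.7728)
  v5: (1-0.064)·(4,-0.86) + 0.064·(1.93,-2.13) = (3.8675,-0.9413)
Perimeter = Σ |v_{i+1} − v_i|:
  edge 1→2: √(-4.0392² + 1.0486²) = 4.1731 (running 4.1731)
  edge 2→3: √(0.4327² + -5.5273²) = 5.5442 (running 9.7173)
  edge 3→4: √(1.2582² + -0.8569²) = 1.5223 (running 11.2396)
  edge 4→5: √(5.0039² + 2.8315²) = 5.7495 (running 16.9891)
  edge 5→1: √(-2.6557² + 2.5040²) = 3.6500 (running 20.6391)
Perimeter = 20.6391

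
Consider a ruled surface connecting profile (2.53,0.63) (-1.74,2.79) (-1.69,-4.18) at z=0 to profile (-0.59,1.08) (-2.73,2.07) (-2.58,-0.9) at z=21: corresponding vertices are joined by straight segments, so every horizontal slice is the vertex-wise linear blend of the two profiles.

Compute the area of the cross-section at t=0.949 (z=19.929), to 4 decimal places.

Cross-section at t=0.949: each vertex is (1-t)·p0[i] + t·p1[i].
  v1: (1-0.949)·(2.53,0.63) + 0.949·(-0.59,1.08) = (-0.4309,1.0571)
  v2: (1-0.949)·(-1.74,2.79) + 0.949·(-2.73,2.07) = (-2.6795,2.1067)
  v3: (1-0.949)·(-1.69,-4.18) + 0.949·(-2.58,-0.9) = (-2.5346,-1.0673)
Shoelace sum Σ(x_i·y_{i+1} − x_{i+1}·y_i):
  i=1: -0.4309·2.1067 − -2.6795·1.0571 = +1.9246 (running +1.9246)
  i=2: -2.6795·-1.0673 − -2.5346·2.1067 = +8.1995 (running +10.1241)
  i=3: -2.5346·1.0571 − -0.4309·-1.0673 = -3.1391 (running +6.9851)
Area = |Σ|/2 = |6.9851|/2 = 3.4925

Area at t=0.949: 3.4925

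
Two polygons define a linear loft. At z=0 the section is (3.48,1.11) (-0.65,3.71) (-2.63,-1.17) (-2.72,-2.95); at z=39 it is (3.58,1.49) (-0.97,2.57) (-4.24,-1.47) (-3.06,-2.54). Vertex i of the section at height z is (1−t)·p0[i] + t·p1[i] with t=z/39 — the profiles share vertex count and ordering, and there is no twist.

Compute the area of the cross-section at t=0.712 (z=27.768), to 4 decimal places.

Cross-section at t=0.712: each vertex is (1-t)·p0[i] + t·p1[i].
  v1: (1-0.712)·(3.48,1.11) + 0.712·(3.58,1.49) = (3.5512,1.3806)
  v2: (1-0.712)·(-0.65,3.71) + 0.712·(-0.97,2.57) = (-0.8778,2.8983)
  v3: (1-0.712)·(-2.63,-1.17) + 0.712·(-4.24,-1.47) = (-3.7763,-1.3836)
  v4: (1-0.712)·(-2.72,-2.95) + 0.712·(-3.06,-2.54) = (-2.9621,-2.6581)
Shoelace sum Σ(x_i·y_{i+1} − x_{i+1}·y_i):
  i=1: 3.5512·2.8983 − -0.8778·1.3806 = +11.5044 (running +11.5044)
  i=2: -0.8778·-1.3836 − -3.7763·2.8983 = +12.1596 (running +23.6640)
  i=3: -3.7763·-2.6581 − -2.9621·-1.3836 = +5.9394 (running +29.6034)
  i=4: -2.9621·1.3806 − 3.5512·-2.6581 = +5.3500 (running +34.9535)
Area = |Σ|/2 = |34.9535|/2 = 17.4767

Area at t=0.712: 17.4767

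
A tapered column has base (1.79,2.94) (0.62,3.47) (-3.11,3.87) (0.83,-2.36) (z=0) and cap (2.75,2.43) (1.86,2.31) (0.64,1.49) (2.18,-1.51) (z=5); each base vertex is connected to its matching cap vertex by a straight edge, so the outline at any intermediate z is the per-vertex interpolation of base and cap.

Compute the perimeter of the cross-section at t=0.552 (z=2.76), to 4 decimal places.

Cross-section at t=0.552: each vertex is (1-t)·p0[i] + t·p1[i].
  v1: (1-0.552)·(1.79,2.94) + 0.552·(2.75,2.43) = (2.3199,2.6585)
  v2: (1-0.552)·(0.62,3.47) + 0.552·(1.86,2.31) = (1.3045,2.8297)
  v3: (1-0.552)·(-3.11,3.87) + 0.552·(0.64,1.49) = (-1.0400,2.5562)
  v4: (1-0.552)·(0.83,-2.36) + 0.552·(2.18,-1.51) = (1.5752,-1.8908)
Perimeter = Σ |v_{i+1} − v_i|:
  edge 1→2: √(-1.0154² + 0.1712²) = 1.0298 (running 1.0298)
  edge 2→3: √(-2.3445² + -0.2734²) = 2.3604 (running 3.3901)
  edge 3→4: √(2.6152² + -4.4470²) = 5.1590 (running 8.5492)
  edge 4→1: √(0.7447² + 4.5493²) = 4.6098 (running 13.1590)
Perimeter = 13.1590

Perimeter at t=0.552: 13.1590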